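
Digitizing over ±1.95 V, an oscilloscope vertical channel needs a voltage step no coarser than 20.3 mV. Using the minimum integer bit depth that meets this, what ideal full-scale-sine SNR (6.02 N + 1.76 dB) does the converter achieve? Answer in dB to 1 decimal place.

49.9 dB

Full-scale range = 1.95 V − (-1.95 V) = 3.9 V.
Required number of levels: 3.9/20.3 mV = 192.12; smallest N with 2^N ≥ that is 8.
SNR = 6.02 × 8 + 1.76 = 49.92 dB.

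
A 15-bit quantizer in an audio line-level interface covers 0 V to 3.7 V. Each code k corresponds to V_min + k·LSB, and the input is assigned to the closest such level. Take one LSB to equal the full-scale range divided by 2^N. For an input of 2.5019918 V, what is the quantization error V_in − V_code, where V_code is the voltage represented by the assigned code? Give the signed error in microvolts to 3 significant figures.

+20.4 µV

V_FS = 3.7 V. LSB = 3.7 V / 2^15 ≈ 112.9 µV.
Position in LSBs: (2.5019918 − (0)) × 32768/3.7 = 22158.1804; rounding gives k = 22158.
V_code = V_min + k × range/2^15 = 0 + 22158 × 3.7/32768 = 2.5019714355 V.
V_in − V_code = 2.5019918 − (2.5019714355) = +20.4 µV.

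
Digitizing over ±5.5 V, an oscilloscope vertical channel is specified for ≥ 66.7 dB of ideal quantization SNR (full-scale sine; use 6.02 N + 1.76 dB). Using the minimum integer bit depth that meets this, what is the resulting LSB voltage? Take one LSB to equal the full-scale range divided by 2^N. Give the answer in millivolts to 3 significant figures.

The full-scale span is 5.5 − (-5.5) = 11 V.
Required N = ⌈(66.7 − 1.76)/6.02⌉ = ⌈10.787⌉ = 11.
One LSB is 11 V / 2048 = 5.37 mV.

5.37 mV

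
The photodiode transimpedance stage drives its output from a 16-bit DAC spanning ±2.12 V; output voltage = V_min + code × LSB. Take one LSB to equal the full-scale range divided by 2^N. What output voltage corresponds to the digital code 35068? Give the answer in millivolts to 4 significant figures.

148.8 mV

The full-scale span is 2.12 − (-2.12) = 4.24 V. LSB = 4.24 V / 2^16.
Output = V_min + (35068/65536) × range = -2.12 + 0.535095 × 4.24 V
      = -2.12 + 2.26880 = 0.148804 V.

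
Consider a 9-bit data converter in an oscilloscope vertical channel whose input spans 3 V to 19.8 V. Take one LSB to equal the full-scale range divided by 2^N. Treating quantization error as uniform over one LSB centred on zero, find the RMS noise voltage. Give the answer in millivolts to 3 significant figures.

Range = 19.8 − (3) = 16.8 V.
LSB = 16.8 V ÷ 2^9 = 16.8/512 V = 32.813 mV.
For a uniform distribution on [−LSB/2, +LSB/2], V_rms = LSB/√12 = 32.813 mV/3.4641 = 9.47 mV.

9.47 mV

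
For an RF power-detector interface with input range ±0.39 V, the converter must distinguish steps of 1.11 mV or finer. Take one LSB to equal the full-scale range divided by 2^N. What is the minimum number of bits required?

10 bits

Range = 0.39 − (-0.39) = 0.78 V.
0.78 V / 1.11 mV = 702.7. Since 2^9 = 512 and 2^10 = 1024, N = 10.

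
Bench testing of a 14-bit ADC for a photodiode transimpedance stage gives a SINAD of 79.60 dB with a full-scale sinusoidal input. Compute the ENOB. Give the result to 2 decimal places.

(79.60 − 1.76) / 6.02 = 77.84/6.02 = 12.9302 effective bits.

12.93 bits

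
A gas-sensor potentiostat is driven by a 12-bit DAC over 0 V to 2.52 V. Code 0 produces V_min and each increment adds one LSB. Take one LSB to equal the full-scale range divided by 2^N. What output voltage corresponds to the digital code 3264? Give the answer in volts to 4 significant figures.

V_FS = 2.52 V. LSB = 2.52 V / 2^12.
V_out = V_min + code × LSB = 0 V + 3264 × 2.52 V / 4096
      = 0 V + 2.00813 V = 2.00813 V.

2.008 V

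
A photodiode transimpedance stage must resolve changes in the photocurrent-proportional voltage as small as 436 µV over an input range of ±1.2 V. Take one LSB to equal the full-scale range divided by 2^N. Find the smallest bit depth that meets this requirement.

13 bits

Range = 1.2 − (-1.2) = 2.4 V.
2.4 V / 436 µV = 5505. Since 2^12 = 4096 and 2^13 = 8192, N = 13.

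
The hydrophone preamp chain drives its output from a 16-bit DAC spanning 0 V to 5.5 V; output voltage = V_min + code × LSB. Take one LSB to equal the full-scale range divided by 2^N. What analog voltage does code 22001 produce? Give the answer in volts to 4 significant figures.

1.846 V

V_FS = 5.5 V. LSB = 5.5 V / 2^16.
Output = V_min + (22001/65536) × range = 0 + 0.335709 × 5.5 V
      = 0 + 1.84640 = 1.84640 V.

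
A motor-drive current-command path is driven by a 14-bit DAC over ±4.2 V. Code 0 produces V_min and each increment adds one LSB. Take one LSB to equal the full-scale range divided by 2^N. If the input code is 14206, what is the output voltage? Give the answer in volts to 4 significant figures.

Range = 4.2 − (-4.2) = 8.4 V. LSB = 8.4 V / 2^14.
Output = V_min + (14206/16384) × range = -4.2 + 0.867065 × 8.4 V
      = -4.2 V + 7.28335 V = 3.08335 V.

3.083 V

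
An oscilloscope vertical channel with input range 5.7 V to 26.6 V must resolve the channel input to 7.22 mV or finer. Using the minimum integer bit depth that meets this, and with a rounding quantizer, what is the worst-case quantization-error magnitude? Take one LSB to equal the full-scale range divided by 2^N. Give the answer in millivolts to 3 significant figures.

2.55 mV

Span: 26.6 V − (5.7 V) = 20.9 V.
Required number of levels: 20.9/7.22 mV = 2894.7; smallest N with 2^N ≥ that is 12.
LSB = 20.9 V / 2^12 = 5.1025 mV.
|e|_max = LSB/2 = 2.55 mV.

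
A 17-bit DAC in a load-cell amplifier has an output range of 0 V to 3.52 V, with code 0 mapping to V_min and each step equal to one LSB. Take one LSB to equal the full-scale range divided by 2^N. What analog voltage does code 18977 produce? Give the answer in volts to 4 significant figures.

Full-scale range = 3.52 V. LSB = 3.52 V / 2^17.
Output = V_min + (18977/131072) × range = 0 + 0.144783 × 3.52 V
      = 0 V + 0.509636 V = 0.509636 V.

0.5096 V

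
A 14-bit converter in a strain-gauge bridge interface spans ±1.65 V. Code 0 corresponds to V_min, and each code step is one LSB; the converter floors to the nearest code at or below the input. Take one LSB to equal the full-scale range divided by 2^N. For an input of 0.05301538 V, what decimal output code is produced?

Span: 1.65 V − (-1.65 V) = 3.3 V. LSB = 3.3 V / 2^14 ≈ 201.4 µV.
code = ⌊(V_in − V_min)/LSB⌋ = ⌊(V_in − V_min) × 2^14 / range⌋
     = ⌊(0.05301538 − (-1.65)) × 16384 / 3.3⌋ = ⌊1.70301538 × 16384/3.3⌋
     = ⌊8455.213⌋ = 8455.

8455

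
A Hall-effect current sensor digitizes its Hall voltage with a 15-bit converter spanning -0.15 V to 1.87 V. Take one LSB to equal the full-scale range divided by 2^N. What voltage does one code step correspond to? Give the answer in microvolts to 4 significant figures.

Full-scale range = 1.87 V − (-0.15 V) = 2.02 V.
There are 2^15 = 32768 steps.
One LSB is 2.02 V / 32768 = 61.65 µV.

61.65 µV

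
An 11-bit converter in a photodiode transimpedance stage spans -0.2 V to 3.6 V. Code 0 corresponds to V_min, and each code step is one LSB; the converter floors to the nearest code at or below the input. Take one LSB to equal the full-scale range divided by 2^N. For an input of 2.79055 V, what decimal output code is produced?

The full-scale span is 3.6 − (-0.2) = 3.8 V. LSB = 3.8 V / 2^11 ≈ 1.855 mV.
code = ⌊(V_in − V_min)/LSB⌋ = ⌊(V_in − V_min) × 2^11 / range⌋
     = ⌊(2.79055 − (-0.2)) × 2048 / 3.8⌋ = ⌊2.99055 × 2048/3.8⌋
     = ⌊1611.749⌋ = 1611.

1611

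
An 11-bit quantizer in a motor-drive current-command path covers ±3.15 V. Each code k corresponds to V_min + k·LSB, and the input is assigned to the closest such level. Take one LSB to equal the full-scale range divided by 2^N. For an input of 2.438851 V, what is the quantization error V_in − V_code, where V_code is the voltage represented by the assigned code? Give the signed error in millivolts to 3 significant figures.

Span: 3.15 V − (-3.15 V) = 6.3 V. LSB = 6.3 V / 2^11 ≈ 3.076 mV.
(2.438851 − (-3.15)) / LSB = 5.588851 × 2048/6.3 = 1816.8201. Nearest integer: k = 1817.
V_code = V_min + k × range/2^11 = -3.15 + 1817 × 6.3/2048 = 2.439404297 V.
Error = V_in − V_code = 2.438851 − (2.439404297) = −0.553 mV.

−0.553 mV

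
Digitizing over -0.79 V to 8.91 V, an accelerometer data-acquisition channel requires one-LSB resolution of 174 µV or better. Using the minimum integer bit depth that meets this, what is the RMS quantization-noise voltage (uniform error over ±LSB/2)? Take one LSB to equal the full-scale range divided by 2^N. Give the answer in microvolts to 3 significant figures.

The full-scale span is 8.91 − (-0.79) = 9.7 V.
Required number of levels: 9.7/174 µV = 55747; smallest N with 2^N ≥ that is 16.
Step size = 9.7/65536 V = 148.01 µV.
σ_q = LSB/√12 = 148.01 µV/3.4641 = 42.7 µV.

42.7 µV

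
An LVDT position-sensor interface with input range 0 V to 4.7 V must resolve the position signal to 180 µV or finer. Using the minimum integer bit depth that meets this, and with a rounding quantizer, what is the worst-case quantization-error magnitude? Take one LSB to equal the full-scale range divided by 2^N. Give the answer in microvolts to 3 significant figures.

Span = 4.7 V.
Required number of levels: 4.7/180 µV = 26111; smallest N with 2^N ≥ that is 15.
One LSB is 4.7 V / 32768 = 143.43 µV.
Half an LSB is 71.7 µV.

71.7 µV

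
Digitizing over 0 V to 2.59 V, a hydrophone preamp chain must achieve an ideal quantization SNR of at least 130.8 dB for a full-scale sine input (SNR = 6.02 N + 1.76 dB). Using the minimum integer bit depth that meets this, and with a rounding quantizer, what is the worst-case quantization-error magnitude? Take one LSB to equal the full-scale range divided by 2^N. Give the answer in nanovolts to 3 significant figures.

Span = 2.59 V.
N ≥ (130.8 − 1.76)/6.02 = 21.435 → N_min = 22.
LSB = 2.59 V / 2^22 = 0.61750 µV.
Half an LSB is 309 nV.

309 nV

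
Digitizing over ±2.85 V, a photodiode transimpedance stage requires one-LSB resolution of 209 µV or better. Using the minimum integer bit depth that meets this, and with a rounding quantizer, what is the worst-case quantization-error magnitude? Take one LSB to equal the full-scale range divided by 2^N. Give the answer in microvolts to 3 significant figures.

The full-scale span is 2.85 − (-2.85) = 5.7 V.
Need 2^N ≥ 5.7 V / 209 µV = 27270 → N_min = 15.
LSB = 5.7 V / 2^15 = 173.95 µV.
Max error for round-to-nearest is LSB/2 = 87.0 µV.

87.0 µV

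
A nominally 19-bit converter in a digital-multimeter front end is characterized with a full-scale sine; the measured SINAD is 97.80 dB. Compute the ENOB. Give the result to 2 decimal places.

(97.80 − 1.76) / 6.02 = 96.04/6.02 = 15.9535 effective bits.

15.95 bits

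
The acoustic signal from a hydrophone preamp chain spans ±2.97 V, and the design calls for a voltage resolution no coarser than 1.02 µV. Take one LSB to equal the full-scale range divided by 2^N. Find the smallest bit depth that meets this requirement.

Range = 2.97 − (-2.97) = 5.94 V.
Required number of levels: 5.94/1.02 µV = 5.8235e6; smallest N with 2^N ≥ that is 23.

23 bits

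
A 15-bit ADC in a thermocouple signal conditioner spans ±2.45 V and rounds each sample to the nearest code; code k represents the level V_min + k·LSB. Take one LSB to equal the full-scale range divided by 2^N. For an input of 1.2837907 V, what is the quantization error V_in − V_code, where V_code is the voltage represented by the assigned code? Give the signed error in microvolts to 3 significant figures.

+23.0 µV

Full-scale range = 2.45 V − (-2.45 V) = 4.9 V. LSB = 4.9 V / 2^15 ≈ 149.5 µV.
(1.2837907 − (-2.45)) / LSB = 3.7337907 × 32768/4.9 = 24969.1538. Nearest integer: k = 24969.
Reconstructed level: -2.45 + 24969 × 4.9/32768 V = 1.2837677002 V.
Error = V_in − V_code = 1.2837907 − (1.2837677002) = +23.0 µV.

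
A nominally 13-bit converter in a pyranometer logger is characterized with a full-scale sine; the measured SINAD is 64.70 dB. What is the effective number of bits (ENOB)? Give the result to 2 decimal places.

10.46 bits

ENOB = (64.70 − 1.76)/6.02 = 10.4551 bits.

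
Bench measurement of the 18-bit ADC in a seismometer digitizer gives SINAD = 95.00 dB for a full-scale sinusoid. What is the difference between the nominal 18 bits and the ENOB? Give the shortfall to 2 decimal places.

Effective bits = (95.00 − 1.76)/6.02 = 15.4884.
Lost resolution: 18 − 15.4884 = 2.5116 bits.

2.51 bits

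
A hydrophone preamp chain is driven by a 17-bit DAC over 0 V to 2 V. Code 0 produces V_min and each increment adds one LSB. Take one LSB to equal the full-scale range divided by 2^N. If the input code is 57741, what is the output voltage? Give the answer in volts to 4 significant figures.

V_FS = 2 V. LSB = 2 V / 2^17.
V_out = V_min + code × LSB = 0 V + 57741 × 2 V / 131072
      = 0 + 0.881058 = 0.881058 V.

0.8811 V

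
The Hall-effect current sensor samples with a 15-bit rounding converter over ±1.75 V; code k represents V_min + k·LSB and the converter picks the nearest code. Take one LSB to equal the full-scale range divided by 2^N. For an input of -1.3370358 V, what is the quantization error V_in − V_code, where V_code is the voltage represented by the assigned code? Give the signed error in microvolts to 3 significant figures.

+30.9 µV

Full-scale range = 1.75 V − (-1.75 V) = 3.5 V. LSB = 3.5 V / 2^15 ≈ 106.8 µV.
(-1.3370358 − (-1.75)) / LSB = 0.4129642 × 32768/3.5 = 3866.2888. Nearest integer: k = 3866.
Reconstructed level: -1.75 + 3866 × 3.5/32768 V = -1.3370666504 V.
V_in − V_code = -1.3370358 − (-1.3370666504) = +30.9 µV.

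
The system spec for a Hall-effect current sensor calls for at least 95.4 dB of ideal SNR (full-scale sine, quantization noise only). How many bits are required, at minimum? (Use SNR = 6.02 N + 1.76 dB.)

16 bits

Required N = ⌈(95.4 − 1.76)/6.02⌉ = ⌈15.555⌉ = 16.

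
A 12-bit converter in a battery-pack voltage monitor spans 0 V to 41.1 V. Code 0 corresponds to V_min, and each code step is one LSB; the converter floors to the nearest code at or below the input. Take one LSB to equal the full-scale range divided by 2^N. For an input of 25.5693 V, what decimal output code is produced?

2548

Full-scale range = 41.1 V. LSB = 41.1 V / 2^12 ≈ 10.03 mV.
(V_in − V_min) × 2^12/range = (25.5693 − (0)) × 4096/41.1 = 2548.220.
Floor → code = 2548.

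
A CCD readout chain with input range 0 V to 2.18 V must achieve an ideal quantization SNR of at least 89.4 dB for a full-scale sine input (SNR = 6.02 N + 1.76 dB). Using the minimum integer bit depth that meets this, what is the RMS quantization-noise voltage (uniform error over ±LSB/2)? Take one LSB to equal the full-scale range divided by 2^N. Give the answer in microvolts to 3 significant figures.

19.2 µV

Range is 2.18 V.
Required N = ⌈(89.4 − 1.76)/6.02⌉ = ⌈14.558⌉ = 15.
LSB = 2.18 V ÷ 2^15 = 2.18/32768 V = 66.528 µV.
σ_q = LSB/√12 = 66.528 µV/3.4641 = 19.2 µV.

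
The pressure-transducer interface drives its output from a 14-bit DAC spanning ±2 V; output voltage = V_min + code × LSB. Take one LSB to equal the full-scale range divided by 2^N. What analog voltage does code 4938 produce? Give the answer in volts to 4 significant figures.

Span: 2 V − (-2 V) = 4 V. LSB = 4 V / 2^14.
Output = V_min + (4938/16384) × range = -2 + 0.301392 × 4 V
      = -2 V + 1.20557 V = -0.794434 V.

-0.7944 V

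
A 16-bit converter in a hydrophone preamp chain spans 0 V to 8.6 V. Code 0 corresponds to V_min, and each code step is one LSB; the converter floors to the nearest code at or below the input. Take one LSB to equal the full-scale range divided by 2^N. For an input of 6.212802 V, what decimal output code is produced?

47344

V_FS = 8.6 V. LSB = 8.6 V / 2^16 ≈ 131.2 µV.
code = ⌊(V_in − V_min)/LSB⌋ = ⌊(V_in − V_min) × 2^16 / range⌋
     = ⌊(6.212802 − (0)) × 65536 / 8.6⌋ = ⌊6.212802 × 65536/8.6⌋
     = ⌊47344.441⌋ = 47344.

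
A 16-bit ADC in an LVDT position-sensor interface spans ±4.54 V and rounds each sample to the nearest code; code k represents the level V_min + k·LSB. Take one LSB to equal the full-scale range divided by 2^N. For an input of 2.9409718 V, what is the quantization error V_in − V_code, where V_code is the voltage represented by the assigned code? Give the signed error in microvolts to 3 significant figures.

Span: 4.54 V − (-4.54 V) = 9.08 V. LSB = 9.08 V / 2^16 ≈ 138.5 µV.
Position in LSBs: (2.9409718 − (-4.54)) × 65536/9.08 = 53994.8203; rounding gives k = 53995.
Reconstructed level: -4.54 + 53995 × 9.08/65536 V = 2.9409967041 V.
e = 2.9409718 − (2.9409967041) = −24.9 µV.

−24.9 µV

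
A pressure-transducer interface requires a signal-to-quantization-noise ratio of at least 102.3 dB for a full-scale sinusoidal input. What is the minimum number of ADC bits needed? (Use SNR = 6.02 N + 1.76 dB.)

Required N = ⌈(102.3 − 1.76)/6.02⌉ = ⌈16.701⌉ = 17.

17 bits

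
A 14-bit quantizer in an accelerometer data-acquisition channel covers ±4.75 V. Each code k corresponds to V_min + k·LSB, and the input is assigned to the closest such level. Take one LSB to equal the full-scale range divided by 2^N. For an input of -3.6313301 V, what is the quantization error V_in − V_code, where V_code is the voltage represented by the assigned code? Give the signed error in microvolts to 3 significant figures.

Span: 4.75 V − (-4.75 V) = 9.5 V. LSB = 9.5 V / 2^14 ≈ 0.5798 mV.
(V_in − V_min)/LSB = (-3.6313301 − (-4.75)) × 16384/9.5 = 1929.2934 → nearest code k = 1929.
V_code = V_min + k × range/2^14 = -4.75 + 1929 × 9.5/16384 = -3.6315002441 V.
Error = V_in − V_code = -3.6313301 − (-3.6315002441) = +170 µV.

+170 µV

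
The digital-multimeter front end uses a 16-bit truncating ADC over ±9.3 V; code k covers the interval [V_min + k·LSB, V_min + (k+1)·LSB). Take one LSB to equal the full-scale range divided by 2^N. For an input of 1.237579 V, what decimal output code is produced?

Span: 9.3 V − (-9.3 V) = 18.6 V. LSB = 18.6 V / 2^16 ≈ 283.8 µV.
(V_in − V_min) × 2^16/range = (1.237579 − (-9.3)) × 65536/18.6 = 37128.536.
Floor → code = 37128.

37128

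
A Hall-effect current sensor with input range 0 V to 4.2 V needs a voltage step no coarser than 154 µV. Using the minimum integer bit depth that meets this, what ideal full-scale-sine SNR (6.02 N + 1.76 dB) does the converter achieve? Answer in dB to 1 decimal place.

92.1 dB

Span = 4.2 V.
Need 2^N ≥ 4.2 V / 154 µV = 27270 → N_min = 15.
6.02(15) + 1.76 = 92.06 dB.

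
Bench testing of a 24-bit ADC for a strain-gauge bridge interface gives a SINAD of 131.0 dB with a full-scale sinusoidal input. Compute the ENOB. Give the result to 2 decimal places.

21.47 bits

ENOB = (131.0 − 1.76)/6.02 = 21.4684 bits.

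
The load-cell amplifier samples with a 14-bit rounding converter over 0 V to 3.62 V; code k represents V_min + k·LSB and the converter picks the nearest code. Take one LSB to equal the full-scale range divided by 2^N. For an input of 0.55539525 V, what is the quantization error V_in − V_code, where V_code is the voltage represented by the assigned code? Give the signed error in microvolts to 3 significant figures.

−66.2 µV

Span = 3.62 V. LSB = 3.62 V / 2^14 ≈ 220.9 µV.
(V_in − V_min)/LSB = (0.55539525 − (0)) × 16384/3.62 = 2513.7005 → nearest code k = 2514.
V_code = 0 + (2514/16384) × 3.62 = 0.55546142578 V.
e = 0.55539525 − (0.55546142578) = −66.2 µV.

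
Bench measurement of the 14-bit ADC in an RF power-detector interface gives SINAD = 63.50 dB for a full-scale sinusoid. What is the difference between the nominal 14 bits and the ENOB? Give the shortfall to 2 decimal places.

ENOB = (SINAD − 1.76)/6.02 = (63.50 − 1.76)/6.02 = 10.2558 bits.
Shortfall = 14 − 10.2558 = 3.7442 bits.

3.74 bits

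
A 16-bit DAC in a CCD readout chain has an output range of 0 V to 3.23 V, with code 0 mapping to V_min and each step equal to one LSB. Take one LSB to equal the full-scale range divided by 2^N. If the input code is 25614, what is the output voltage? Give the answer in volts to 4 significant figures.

V_FS = 3.23 V. LSB = 3.23 V / 2^16.
V_out = 0 + 25614 × (3.23/65536) V
      = 0 + 1.26241 = 1.26241 V.

1.262 V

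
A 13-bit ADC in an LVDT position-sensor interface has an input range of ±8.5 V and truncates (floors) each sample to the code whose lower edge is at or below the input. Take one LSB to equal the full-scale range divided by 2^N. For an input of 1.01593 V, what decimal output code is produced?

Span: 8.5 V − (-8.5 V) = 17 V. LSB = 17 V / 2^13 ≈ 2.075 mV.
code = ⌊(V_in − V_min)/LSB⌋ = ⌊(V_in − V_min) × 2^13 / range⌋
     = ⌊(1.01593 − (-8.5)) × 8192 / 17⌋ = ⌊9.51593 × 8192/17⌋
     = ⌊4585.559⌋ = 4585.

4585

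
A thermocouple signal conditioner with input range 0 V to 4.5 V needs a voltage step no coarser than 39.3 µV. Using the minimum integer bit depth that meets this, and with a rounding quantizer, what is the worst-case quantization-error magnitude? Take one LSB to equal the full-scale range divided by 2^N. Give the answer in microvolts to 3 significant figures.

17.2 µV

Range is 4.5 V.
4.5 V / 39.3 µV = 114500. Since 2^16 = 65536 and 2^17 = 131072, N = 17.
LSB = 4.5 V / 2^17 = 34.332 µV.
Half an LSB is 17.2 µV.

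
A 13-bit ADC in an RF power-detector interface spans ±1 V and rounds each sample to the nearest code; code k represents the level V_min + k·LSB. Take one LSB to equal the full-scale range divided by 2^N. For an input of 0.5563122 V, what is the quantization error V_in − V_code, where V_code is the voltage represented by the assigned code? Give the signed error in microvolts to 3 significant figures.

−84.3 µV

Span: 1 V − (-1 V) = 2 V. LSB = 2 V / 2^13 ≈ 244.1 µV.
Position in LSBs: (0.5563122 − (-1)) × 8192/2 = 6374.6548; rounding gives k = 6375.
Reconstructed level: -1 + 6375 × 2/8192 V = 0.5563964844 V.
e = 0.5563122 − (0.5563964844) = −84.3 µV.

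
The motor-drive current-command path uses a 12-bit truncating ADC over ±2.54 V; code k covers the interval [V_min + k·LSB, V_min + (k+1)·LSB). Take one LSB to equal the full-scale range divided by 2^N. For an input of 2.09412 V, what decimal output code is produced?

The full-scale span is 2.54 − (-2.54) = 5.08 V. LSB = 5.08 V / 2^12 ≈ 1.240 mV.
(V_in − V_min) × 2^12/range = (2.09412 − (-2.54)) × 4096/5.08 = 3736.487.
Floor → code = 3736.

3736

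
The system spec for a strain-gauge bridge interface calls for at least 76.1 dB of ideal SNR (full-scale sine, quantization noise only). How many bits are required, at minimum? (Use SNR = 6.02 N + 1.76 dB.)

Required N = ⌈(76.1 − 1.76)/6.02⌉ = ⌈12.349⌉ = 13.

13 bits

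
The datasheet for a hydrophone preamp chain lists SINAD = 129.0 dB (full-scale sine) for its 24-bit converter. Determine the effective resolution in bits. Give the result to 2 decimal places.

21.14 bits

Inverting SNR = 6.02 N + 1.76: N_eff = (129.0 − 1.76)/6.02 = 21.1362.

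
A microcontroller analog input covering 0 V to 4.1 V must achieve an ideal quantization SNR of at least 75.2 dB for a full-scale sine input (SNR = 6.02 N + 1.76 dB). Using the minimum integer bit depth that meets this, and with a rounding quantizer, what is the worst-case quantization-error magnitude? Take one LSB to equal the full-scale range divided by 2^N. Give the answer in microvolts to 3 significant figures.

250 µV

Span = 4.1 V.
6.02 N + 1.76 ≥ 75.2 gives N ≥ 12.199, so the minimum integer is 13.
One LSB is 4.1 V / 8192 = 0.50049 mV.
|e|_max = LSB/2 = 250 µV.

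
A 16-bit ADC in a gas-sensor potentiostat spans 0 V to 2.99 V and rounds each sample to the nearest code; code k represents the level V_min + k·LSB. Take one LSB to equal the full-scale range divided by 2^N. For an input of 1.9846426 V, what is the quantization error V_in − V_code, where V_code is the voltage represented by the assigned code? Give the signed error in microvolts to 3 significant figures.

+8.20 µV

V_FS = 2.99 V. LSB = 2.99 V / 2^16 ≈ 45.62 µV.
(1.9846426 − (0)) / LSB = 1.9846426 × 65536/2.99 = 43500.1797. Nearest integer: k = 43500.
V_code = 0 + (43500/65536) × 2.99 = 1.9846343994 V.
V_in − V_code = 1.9846426 − (1.9846343994) = +8.20 µV.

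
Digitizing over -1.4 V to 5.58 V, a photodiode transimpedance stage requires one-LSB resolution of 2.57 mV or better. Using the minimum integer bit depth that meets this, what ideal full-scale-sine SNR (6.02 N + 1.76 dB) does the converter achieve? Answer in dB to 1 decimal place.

74.0 dB

Range = 5.58 − (-1.4) = 6.98 V.
6.98 V / 2.57 mV = 2716. Since 2^11 = 2048 and 2^12 = 4096, N = 12.
Ideal SNR at N = 12: 6.02·12 + 1.76 = 74.0 dB.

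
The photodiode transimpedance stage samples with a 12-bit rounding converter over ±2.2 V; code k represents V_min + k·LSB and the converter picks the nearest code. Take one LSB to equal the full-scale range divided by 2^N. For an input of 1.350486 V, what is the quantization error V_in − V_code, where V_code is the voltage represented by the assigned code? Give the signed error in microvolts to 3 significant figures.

Span: 2.2 V − (-2.2 V) = 4.4 V. LSB = 4.4 V / 2^12 ≈ 1.074 mV.
Position in LSBs: (1.350486 − (-2.2)) × 4096/4.4 = 3305.1797; rounding gives k = 3305.
Reconstructed level: -2.2 + 3305 × 4.4/4096 V = 1.350292969 V.
V_in − V_code = 1.350486 − (1.350292969) = +193 µV.

+193 µV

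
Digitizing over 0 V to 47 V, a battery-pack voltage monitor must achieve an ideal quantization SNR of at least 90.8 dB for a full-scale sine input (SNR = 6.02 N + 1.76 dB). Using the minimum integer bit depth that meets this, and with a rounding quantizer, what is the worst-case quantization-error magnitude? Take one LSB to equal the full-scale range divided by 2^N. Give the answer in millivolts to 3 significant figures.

Full-scale range = 47 V.
6.02 N + 1.76 ≥ 90.8 gives N ≥ 14.791, so the minimum integer is 15.
One LSB is 47 V / 32768 = 1.4343 mV.
Max error for round-to-nearest is LSB/2 = 0.717 mV.

0.717 mV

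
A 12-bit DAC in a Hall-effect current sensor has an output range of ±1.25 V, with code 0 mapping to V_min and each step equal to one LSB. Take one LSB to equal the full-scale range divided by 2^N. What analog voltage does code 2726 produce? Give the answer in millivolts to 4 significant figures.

413.8 mV

Span: 1.25 V − (-1.25 V) = 2.5 V. LSB = 2.5 V / 2^12.
Output = V_min + (2726/4096) × range = -1.25 + 0.665527 × 2.5 V
      = -1.25 + 1.66382 = 0.413818 V.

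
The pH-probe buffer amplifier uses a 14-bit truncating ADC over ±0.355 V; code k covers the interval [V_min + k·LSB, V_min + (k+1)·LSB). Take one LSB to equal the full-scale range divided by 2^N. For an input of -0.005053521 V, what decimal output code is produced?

The full-scale span is 0.355 − (-0.355) = 0.71 V. LSB = 0.71 V / 2^14 ≈ 43.33 µV.
(V_in − V_min) × 2^14/range = (-0.005053521 − (-0.355)) × 16384/0.71 = 8075.385.
Floor → code = 8075.

8075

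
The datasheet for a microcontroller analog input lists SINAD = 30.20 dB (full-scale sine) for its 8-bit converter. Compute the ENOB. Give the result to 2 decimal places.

4.72 bits

ENOB = (SINAD − 1.76) / 6.02 = (30.20 − 1.76) / 6.02 = 28.44 / 6.02 = 4.7243.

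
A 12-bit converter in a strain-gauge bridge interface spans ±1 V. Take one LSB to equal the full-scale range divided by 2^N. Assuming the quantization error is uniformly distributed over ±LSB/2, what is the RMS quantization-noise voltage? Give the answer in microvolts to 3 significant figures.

Span: 1 V − (-1 V) = 2 V.
Step size = 2/4096 V = 488.28 µV.
RMS of a uniform error over width LSB is LSB/√12 = 141 µV.

141 µV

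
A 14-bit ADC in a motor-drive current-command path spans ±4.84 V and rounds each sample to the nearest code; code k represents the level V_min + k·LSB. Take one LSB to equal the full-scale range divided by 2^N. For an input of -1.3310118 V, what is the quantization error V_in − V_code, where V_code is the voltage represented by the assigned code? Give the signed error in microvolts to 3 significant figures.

The full-scale span is 4.84 − (-4.84) = 9.68 V. LSB = 9.68 V / 2^14 ≈ 0.5908 mV.
Position in LSBs: (-1.3310118 − (-4.84)) × 16384/9.68 = 5939.1800; rounding gives k = 5939.
V_code = V_min + k × range/2^14 = -4.84 + 5939 × 9.68/16384 = -1.3311181641 V.
Error = V_in − V_code = -1.3310118 − (-1.3311181641) = +106 µV.

+106 µV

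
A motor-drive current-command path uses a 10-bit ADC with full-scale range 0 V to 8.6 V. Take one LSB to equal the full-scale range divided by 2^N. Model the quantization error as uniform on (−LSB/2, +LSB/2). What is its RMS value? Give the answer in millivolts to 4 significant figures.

Range is 8.6 V.
Step size = 8.6/1024 V = 8.39844 mV.
RMS of a uniform error over width LSB is LSB/√12 = 2.424 mV.

2.424 mV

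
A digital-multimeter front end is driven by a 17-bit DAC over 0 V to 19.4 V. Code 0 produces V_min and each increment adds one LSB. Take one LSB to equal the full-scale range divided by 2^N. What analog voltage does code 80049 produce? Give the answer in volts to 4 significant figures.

11.85 V

V_FS = 19.4 V. LSB = 19.4 V / 2^17.
V_out = 0 + 80049 × (19.4/131072) V
      = 0 V + 11.8481 V = 11.8481 V.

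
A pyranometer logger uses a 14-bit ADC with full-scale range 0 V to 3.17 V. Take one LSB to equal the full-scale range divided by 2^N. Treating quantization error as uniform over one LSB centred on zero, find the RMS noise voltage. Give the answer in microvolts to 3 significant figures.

55.9 µV

V_FS = 3.17 V.
LSB = 3.17 V ÷ 2^14 = 3.17/16384 V = 193.48 µV.
V_rms = LSB/√12 = 193.48 µV / √12 = 55.9 µV.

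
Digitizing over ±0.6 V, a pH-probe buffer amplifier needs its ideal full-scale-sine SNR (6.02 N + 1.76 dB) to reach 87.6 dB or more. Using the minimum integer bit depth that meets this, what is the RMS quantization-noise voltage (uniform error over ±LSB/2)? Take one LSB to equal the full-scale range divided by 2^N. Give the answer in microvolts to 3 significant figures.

10.6 µV

The full-scale span is 0.6 − (-0.6) = 1.2 V.
6.02 N + 1.76 ≥ 87.6 gives N ≥ 14.259, so the minimum integer is 15.
Step size = 1.2/32768 V = 36.621 µV.
V_rms = LSB/√12 = 10.6 µV.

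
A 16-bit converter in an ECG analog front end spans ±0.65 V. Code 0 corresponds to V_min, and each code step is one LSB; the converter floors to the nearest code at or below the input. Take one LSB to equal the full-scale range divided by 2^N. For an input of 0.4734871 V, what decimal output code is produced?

56637

Full-scale range = 0.65 V − (-0.65 V) = 1.3 V. LSB = 1.3 V / 2^16 ≈ 19.84 µV.
(V_in − V_min) × 2^16/range = (0.4734871 − (-0.65)) × 65536/1.3 = 56637.577.
Floor → code = 56637.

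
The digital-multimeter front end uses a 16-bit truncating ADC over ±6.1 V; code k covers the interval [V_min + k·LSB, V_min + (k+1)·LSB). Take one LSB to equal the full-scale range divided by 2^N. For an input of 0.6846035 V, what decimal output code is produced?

36445

Full-scale range = 6.1 V − (-6.1 V) = 12.2 V. LSB = 12.2 V / 2^16 ≈ 186.2 µV.
(V_in − V_min) × 2^16/range = (0.6846035 − (-6.1)) × 65536/12.2 = 36445.555.
Floor → code = 36445.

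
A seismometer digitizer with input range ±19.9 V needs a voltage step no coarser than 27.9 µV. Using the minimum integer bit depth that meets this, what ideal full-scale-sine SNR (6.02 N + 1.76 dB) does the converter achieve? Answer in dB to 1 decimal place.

128.2 dB

Span: 19.9 V − (-19.9 V) = 39.8 V.
Need 2^N ≥ 39.8 V / 27.9 µV = 1.427e6 → N_min = 21.
Ideal SNR at N = 21: 6.02·21 + 1.76 = 128.2 dB.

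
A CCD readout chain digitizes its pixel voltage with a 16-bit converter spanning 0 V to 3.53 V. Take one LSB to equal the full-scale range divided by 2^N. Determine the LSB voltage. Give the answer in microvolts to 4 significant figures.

V_FS = 3.53 V.
2^16 = 65536 levels.
LSB = 3.53 V ÷ 2^16 = 3.53/65536 V = 53.86 µV.

53.86 µV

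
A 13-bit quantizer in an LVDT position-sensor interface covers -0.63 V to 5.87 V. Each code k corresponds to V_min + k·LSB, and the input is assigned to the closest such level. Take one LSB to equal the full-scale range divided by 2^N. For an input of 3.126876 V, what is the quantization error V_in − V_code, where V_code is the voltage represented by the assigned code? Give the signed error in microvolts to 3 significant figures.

Range = 5.87 − (-0.63) = 6.5 V. LSB = 6.5 V / 2^13 ≈ 0.7935 mV.
(3.126876 − (-0.63)) / LSB = 3.756876 × 8192/6.5 = 4734.8197. Nearest integer: k = 4735.
V_code = V_min + k × range/2^13 = -0.63 + 4735 × 6.5/8192 = 3.127019043 V.
V_in − V_code = 3.126876 − (3.127019043) = −143 µV.

−143 µV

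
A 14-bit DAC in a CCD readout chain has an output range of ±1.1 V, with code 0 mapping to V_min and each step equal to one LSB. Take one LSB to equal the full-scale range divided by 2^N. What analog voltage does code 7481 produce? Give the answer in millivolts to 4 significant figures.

Full-scale range = 1.1 V − (-1.1 V) = 2.2 V. LSB = 2.2 V / 2^14.
V_out = V_min + code × LSB = -1.1 V + 7481 × 2.2 V / 16384
      = -1.1 + 1.00453 = -0.0954712 V.

-95.47 mV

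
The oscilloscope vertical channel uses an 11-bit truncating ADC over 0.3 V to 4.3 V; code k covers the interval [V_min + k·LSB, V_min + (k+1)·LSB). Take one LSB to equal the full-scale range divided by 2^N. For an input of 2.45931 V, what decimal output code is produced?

The full-scale span is 4.3 − (0.3) = 4 V. LSB = 4 V / 2^11 ≈ 1.953 mV.
V_in − V_min = 2.45931 − (0.3) = 2.15931 V.
Divide by LSB: 2.15931 × 2048/4 = 1105.5667.
Truncating gives code 1105.

1105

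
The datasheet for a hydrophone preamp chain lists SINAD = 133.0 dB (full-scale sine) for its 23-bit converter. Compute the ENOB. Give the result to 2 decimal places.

21.80 bits

Inverting SNR = 6.02 N + 1.76: N_eff = (133.0 − 1.76)/6.02 = 21.8007.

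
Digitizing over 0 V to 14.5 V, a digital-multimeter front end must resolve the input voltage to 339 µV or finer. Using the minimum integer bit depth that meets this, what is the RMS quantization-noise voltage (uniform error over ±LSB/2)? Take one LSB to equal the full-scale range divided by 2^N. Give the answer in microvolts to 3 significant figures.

63.9 µV

Range is 14.5 V.
14.5 V / 339 µV = 42770. Since 2^15 = 32768 and 2^16 = 65536, N = 16.
One LSB is 14.5 V / 65536 = 221.25 µV.
RMS noise = LSB/√12 = 63.9 µV.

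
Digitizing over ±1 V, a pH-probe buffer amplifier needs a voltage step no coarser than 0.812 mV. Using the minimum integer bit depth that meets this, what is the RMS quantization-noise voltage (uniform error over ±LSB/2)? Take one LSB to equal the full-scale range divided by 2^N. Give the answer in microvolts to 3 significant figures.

Span: 1 V − (-1 V) = 2 V.
Required number of levels: 2/0.812 mV = 2463.1; smallest N with 2^N ≥ that is 12.
LSB = 2 V ÷ 2^12 = 2/4096 V = 488.28 µV.
RMS noise = LSB/√12 = 141 µV.

141 µV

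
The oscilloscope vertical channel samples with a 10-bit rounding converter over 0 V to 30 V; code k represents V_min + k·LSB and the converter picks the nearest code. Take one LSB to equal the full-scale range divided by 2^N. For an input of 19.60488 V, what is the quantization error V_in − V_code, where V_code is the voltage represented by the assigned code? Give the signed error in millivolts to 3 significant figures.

+5.27 mV

V_FS = 30 V. LSB = 30 V / 2^10 ≈ 29.30 mV.
(V_in − V_min)/LSB = (19.60488 − (0)) × 1024/30 = 669.1799 → nearest code k = 669.
Reconstructed level: 0 + 669 × 30/1024 V = 19.59960938 V.
e = 19.60488 − (19.59960938) = +5.27 mV.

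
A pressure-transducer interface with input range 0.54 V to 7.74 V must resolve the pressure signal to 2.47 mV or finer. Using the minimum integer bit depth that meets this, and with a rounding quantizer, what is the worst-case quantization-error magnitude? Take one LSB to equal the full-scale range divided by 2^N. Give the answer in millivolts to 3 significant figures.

0.879 mV

Span: 7.74 V − (0.54 V) = 7.2 V.
Required number of levels: 7.2/2.47 mV = 2915.0; smallest N with 2^N ≥ that is 12.
LSB = 7.2 V ÷ 2^12 = 7.2/4096 V = 1.7578 mV.
Half an LSB is 0.879 mV.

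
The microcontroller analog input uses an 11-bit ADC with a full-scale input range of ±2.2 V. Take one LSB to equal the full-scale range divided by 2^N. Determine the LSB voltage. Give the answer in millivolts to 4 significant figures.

The full-scale span is 2.2 − (-2.2) = 4.4 V.
2^11 = 2048 levels.
Step size = 4.4/2048 V = 2.148 mV.

2.148 mV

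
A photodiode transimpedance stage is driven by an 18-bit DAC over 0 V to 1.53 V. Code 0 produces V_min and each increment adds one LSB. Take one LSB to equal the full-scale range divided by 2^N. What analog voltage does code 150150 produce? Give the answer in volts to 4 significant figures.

Full-scale range = 1.53 V. LSB = 1.53 V / 2^18.
Output = V_min + (150150/262144) × range = 0 + 0.572777 × 1.53 V
      = 0 V + 0.876348 V = 0.876348 V.

0.8763 V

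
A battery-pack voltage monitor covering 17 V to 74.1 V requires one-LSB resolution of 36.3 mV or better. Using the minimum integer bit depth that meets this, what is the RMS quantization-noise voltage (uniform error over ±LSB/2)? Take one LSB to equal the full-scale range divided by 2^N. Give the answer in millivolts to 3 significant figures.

8.05 mV

Span: 74.1 V − (17 V) = 57.1 V.
Levels needed ≥ 57.1/36.3 mV = 1573. 2^11 = 2048 suffices, so N_min = 11.
Step size = 57.1/2048 V = 27.881 mV.
V_rms = LSB/√12 = 8.05 mV.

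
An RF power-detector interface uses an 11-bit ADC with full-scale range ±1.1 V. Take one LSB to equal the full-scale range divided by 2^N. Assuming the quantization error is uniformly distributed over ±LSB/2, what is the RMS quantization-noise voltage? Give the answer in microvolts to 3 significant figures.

310 µV

The full-scale span is 1.1 − (-1.1) = 2.2 V.
One LSB is 2.2 V / 2048 = 1.0742 mV.
V_rms = LSB/√12 = 1.0742 mV / √12 = 310 µV.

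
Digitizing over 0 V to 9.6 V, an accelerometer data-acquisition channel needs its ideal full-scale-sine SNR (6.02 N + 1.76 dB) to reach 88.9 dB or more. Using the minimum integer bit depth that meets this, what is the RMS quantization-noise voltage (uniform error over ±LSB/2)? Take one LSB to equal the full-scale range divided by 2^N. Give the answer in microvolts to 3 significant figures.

V_FS = 9.6 V.
6.02 N + 1.76 ≥ 88.9 gives N ≥ 14.475, so the minimum integer is 15.
LSB = 9.6 V ÷ 2^15 = 9.6/32768 V = 292.97 µV.
RMS noise = LSB/√12 = 84.6 µV.

84.6 µV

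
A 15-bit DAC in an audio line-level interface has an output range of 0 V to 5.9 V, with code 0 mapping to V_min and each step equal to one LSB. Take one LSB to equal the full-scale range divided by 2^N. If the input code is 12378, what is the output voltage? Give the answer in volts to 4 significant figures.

Span = 5.9 V. LSB = 5.9 V / 2^15.
Output = V_min + (12378/32768) × range = 0 + 0.377747 × 5.9 V
      = 0 + 2.22870 = 2.22870 V.

2.229 V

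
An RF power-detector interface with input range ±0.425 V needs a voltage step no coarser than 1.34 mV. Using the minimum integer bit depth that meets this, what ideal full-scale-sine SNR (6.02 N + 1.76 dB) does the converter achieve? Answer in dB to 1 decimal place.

62.0 dB

The full-scale span is 0.425 − (-0.425) = 0.85 V.
0.85 V / 1.34 mV = 634.3. Since 2^9 = 512 and 2^10 = 1024, N = 10.
Ideal SNR at N = 10: 6.02·10 + 1.76 = 62.0 dB.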